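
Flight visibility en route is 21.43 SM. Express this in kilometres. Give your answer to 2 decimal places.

1 SM = 1.60934 km, so 21.43 × 1.60934 = 34.49 km.

34.49 km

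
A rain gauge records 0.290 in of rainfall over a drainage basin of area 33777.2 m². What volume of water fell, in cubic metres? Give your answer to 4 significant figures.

Depth: 0.290 in × 25.4 = 7.366 mm.
1 mm over 1 m² is 1 L, so volume = 7.366 × 33777.2 = 248802.86 L = 248.8 m³.

248.8 cubic metres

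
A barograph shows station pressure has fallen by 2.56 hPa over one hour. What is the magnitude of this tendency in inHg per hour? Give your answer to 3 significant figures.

2.56 hPa / 1 h × 0.02953 inHg/hPa = 0.0756 inHg/h.

0.0756 inHg per hour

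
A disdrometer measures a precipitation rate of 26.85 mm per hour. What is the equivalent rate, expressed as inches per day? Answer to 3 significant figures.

25.4 in/day

26.85 mm/hour × 0.0393701 in/mm × 24 hour/day = 25.4 in/day.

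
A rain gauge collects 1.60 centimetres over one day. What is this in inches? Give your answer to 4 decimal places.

1 cm = 0.393701 in, so 1.60 × 0.393701 = 0.6299 in.

0.6299 in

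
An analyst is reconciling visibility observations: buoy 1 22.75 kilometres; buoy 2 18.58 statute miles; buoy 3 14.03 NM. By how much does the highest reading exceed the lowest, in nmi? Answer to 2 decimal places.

3.86 nmi

buoy 1: 22.75 km = 12.2840 nmi.
buoy 2: 18.58 SM = 16.1456 nmi.
Spread: 16.1456 − 12.2840 = 3.86 nmi.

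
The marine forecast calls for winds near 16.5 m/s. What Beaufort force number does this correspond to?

Beaufort force 7

16.5 m/s lies in the Beaufort 7 band (near gale, 13.9–17.1 m/s).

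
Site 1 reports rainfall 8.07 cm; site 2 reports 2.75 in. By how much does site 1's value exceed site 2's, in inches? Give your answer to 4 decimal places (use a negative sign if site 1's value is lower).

0.4272 in

site 1: 8.07 cm = 3.177165 in.
Difference: 3.177165 − 2.750000 = 0.4272 in.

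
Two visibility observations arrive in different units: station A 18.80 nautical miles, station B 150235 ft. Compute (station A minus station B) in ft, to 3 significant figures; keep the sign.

-36000 ft

station A: 18.80 nmi = 114230.97 ft.
Difference: 114230.97 − 150235.00 = -36000 ft.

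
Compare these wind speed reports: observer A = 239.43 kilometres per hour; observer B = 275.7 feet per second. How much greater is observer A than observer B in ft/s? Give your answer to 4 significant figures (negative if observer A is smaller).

-57.50 ft/s

observer A: 239.43 km/h = 218.2032 ft/s.
Difference: 218.2032 − 275.7000 = -57.50 ft/s.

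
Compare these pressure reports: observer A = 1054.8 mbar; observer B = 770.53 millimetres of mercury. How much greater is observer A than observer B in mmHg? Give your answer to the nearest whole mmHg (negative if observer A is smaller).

21 mmHg

observer A: 1054.8 mb = 791.16 mmHg.
Difference: 791.16 − 770.53 = 21 mmHg.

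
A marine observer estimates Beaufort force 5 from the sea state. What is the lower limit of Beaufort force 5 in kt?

17 kt

Beaufort 5 (fresh breeze) spans 17–21 knots.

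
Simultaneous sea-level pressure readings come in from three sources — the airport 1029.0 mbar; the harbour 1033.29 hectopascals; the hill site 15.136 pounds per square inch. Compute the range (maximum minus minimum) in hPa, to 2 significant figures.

the airport: 1029.0 mb = 1029.00 hPa.
the hill site: 15.136 psi = 1043.59 hPa.
Spread: 1043.59 − 1029.00 = 15 hPa.

15 hPa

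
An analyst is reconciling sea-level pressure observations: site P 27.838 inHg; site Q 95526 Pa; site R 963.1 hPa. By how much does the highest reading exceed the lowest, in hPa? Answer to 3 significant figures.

20.4 hPa

site P: 27.838 inHg = 942.703 hPa.
site Q: 95526 Pa = 955.260 hPa.
Spread: 963.100 − 942.703 = 20.4 hPa.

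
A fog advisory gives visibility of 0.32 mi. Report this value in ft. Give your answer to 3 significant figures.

1 SM = 5280 ft, so 0.32 × 5280 = 1690 ft.

1690 ft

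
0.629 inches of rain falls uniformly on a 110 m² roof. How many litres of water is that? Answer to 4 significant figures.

Depth: 0.629 in × 25.4 = 15.9766 mm.
1 mm over 1 m² is 1 L, so volume = 15.9766 × 110 = 1757.426 L ≈ 1757 L.

1757 litres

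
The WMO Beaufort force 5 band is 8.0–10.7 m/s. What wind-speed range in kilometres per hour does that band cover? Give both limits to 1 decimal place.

28.8 to 38.5 km/h

8.0–10.7 m/s × 3.6 = 28.8–38.5 km/h.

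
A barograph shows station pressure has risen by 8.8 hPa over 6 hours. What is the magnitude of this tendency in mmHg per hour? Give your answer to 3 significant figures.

8.8 hPa / 6 h × 0.750062 mmHg/hPa = 1.10 mmHg/h.

1.10 mmHg per hour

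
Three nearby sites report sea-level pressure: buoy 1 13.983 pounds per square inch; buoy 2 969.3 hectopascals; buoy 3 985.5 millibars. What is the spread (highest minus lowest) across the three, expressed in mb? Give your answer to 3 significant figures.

21.4 mb

buoy 1: 13.983 psi = 964.094 mb.
buoy 2: 969.3 hPa = 969.300 mb.
Spread: 985.500 − 964.094 = 21.4 mb.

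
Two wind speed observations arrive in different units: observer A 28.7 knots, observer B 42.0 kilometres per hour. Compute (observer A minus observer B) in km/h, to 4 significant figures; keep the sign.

11.15 km/h

observer A: 28.7 kt = 53.1524 km/h.
Difference: 53.1524 − 42.0000 = 11.15 km/h.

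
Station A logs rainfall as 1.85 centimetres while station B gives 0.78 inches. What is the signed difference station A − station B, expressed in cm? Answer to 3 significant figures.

station B: 0.78 in = 1.98120 cm.
Difference: 1.85000 − 1.98120 = -0.131 cm.

-0.131 cm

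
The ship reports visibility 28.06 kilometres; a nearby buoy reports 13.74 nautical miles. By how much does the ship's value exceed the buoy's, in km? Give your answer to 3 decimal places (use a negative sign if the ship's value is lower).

2.614 km

the buoy: 13.74 nmi = 25.44648 km.
Difference: 28.06000 − 25.44648 = 2.614 km.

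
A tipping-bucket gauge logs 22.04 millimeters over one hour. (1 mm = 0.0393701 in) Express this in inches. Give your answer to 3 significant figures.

1 mm = 0.0393701 in, so 22.04 × 0.0393701 = 0.868 in.

0.868 in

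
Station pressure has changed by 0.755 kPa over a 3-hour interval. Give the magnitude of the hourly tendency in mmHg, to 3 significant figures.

0.755 kPa / 3 h × 7.50062 mmHg/kPa = 1.89 mmHg/h.

1.89 mmHg per hour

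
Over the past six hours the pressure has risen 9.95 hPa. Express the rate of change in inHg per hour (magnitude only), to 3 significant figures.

9.95 hPa / 6 h × 0.02953 inHg/hPa = 0.0490 inHg/h.

0.0490 inHg per hour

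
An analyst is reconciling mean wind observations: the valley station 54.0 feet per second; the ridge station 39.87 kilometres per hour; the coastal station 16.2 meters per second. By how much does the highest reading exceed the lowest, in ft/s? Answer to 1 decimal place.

17.7 ft/s

the ridge station: 39.87 km/h = 36.335 ft/s.
the coastal station: 16.2 m/s = 53.150 ft/s.
Spread: 54.000 − 36.335 = 17.7 ft/s.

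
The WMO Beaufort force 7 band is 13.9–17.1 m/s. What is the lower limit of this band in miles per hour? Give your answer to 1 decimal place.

13.9–17.1 m/s × 2.237 = 31.1–38.3 mph.

31.1 mph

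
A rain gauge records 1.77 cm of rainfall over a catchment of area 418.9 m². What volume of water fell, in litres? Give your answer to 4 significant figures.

Depth: 1.77 cm × 10 = 17.7 mm.
1 mm over 1 m² is 1 L, so volume = 17.7 × 418.9 = 7414.53 L ≈ 7415 L.

7415 litres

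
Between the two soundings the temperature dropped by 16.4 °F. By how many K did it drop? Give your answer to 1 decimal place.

9.1 K

A change of 1 °C equals a change of 1.8 °F: ΔK = 16.4 × 0.5556 = 9.1 K.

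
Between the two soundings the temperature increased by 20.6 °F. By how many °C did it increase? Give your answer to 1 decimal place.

A change of 1 °C equals a change of 1.8 °F: Δ°C = 20.6 × 0.5556 = 11.4 °C.

11.4 °C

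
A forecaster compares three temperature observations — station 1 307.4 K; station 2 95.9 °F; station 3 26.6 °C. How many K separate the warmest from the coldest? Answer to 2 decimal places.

8.90 K

station 1: 307.4 K = 34.250 °C.
station 2: 95.9 °F = 35.500 °C.
Spread: 35.500 − 26.600 = 8.900 °C.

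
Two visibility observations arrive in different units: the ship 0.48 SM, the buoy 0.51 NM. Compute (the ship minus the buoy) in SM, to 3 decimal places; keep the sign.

-0.107 SM

the buoy: 0.51 nmi = 0.58690 SM.
Difference: 0.48000 − 0.58690 = -0.107 SM.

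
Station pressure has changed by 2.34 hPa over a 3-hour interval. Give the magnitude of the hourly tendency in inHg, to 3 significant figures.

2.34 hPa / 3 h × 0.02953 inHg/hPa = 0.0230 inHg/h.

0.0230 inHg per hour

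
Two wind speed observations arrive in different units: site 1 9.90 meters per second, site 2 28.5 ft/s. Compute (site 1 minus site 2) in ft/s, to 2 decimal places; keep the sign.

site 1: 9.90 m/s = 32.4803 ft/s.
Difference: 32.4803 − 28.5000 = 3.98 ft/s.

3.98 ft/s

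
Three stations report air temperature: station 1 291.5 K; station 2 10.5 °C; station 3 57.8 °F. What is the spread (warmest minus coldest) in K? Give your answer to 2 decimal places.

station 1: 291.5 K = 18.350 °C.
station 3: 57.8 °F = 14.333 °C.
Spread: 18.350 − 10.500 = 7.850 °C.

7.85 K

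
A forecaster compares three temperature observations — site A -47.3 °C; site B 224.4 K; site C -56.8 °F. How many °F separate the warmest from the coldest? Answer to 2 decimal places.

3.66 °F

site B: 224.4 K = -48.750 °C.
site C: -56.8 °F = -49.333 °C.
Spread: (-47.300) − (-49.333) = 2.033 °C = 3.66 °F.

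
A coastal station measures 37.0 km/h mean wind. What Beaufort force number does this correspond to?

37.0 km/h = 10.3 m/s, which is Beaufort 5 (fresh breeze, 8.0–10.7 m/s).

Beaufort force 5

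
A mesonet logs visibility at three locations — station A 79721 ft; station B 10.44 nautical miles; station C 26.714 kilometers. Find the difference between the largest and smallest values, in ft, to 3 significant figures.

station B: 10.44 nmi = 63434.65 ft.
station C: 26.714 km = 87644.36 ft.
Spread: 87644.36 − 63434.65 = 24200 ft.

24200 ft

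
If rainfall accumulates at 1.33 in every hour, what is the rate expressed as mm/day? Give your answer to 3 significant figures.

1.33 in/hour × 25.4 mm/in × 24 hour/day = 811 mm/day.

811 mm/day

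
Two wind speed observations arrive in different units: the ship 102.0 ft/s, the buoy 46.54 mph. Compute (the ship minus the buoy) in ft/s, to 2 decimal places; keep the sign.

33.74 ft/s

the buoy: 46.54 mph = 68.2587 ft/s.
Difference: 102.0000 − 68.2587 = 33.74 ft/s.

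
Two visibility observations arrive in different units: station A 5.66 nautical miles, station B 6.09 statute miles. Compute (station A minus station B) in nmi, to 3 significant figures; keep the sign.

0.368 nmi

station B: 6.09 SM = 5.29207 nmi.
Difference: 5.66000 − 5.29207 = 0.368 nmi.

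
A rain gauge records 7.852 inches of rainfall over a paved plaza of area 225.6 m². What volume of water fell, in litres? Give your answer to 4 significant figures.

Depth: 7.852 in × 25.4 = 199.4408 mm.
1 mm over 1 m² is 1 L, so volume = 199.4408 × 225.6 = 44993.844 L ≈ 44990 L.

44990 litres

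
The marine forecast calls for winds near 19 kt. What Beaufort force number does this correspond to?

Beaufort force 5

19 kt lies in the Beaufort 5 band (fresh breeze, 17–21 kt).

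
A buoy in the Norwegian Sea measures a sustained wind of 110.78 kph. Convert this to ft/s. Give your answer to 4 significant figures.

101.0 ft/s

1 km/h = 0.911344 ft/s, so 110.78 × 0.911344 = 101.0 ft/s.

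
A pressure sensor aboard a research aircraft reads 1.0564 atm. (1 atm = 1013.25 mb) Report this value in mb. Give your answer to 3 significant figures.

1 atm = 1013.25 mb, so 1.0564 × 1013.25 = 1070 mb.

1070 mb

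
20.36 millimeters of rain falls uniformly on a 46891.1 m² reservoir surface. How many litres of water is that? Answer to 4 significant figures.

1 mm over 1 m² is 1 L, so volume = 20.36 × 46891.1 = 954702.8 L ≈ 954700 L.

954700 litres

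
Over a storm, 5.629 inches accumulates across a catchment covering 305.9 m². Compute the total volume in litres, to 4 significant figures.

Depth: 5.629 in × 25.4 = 142.9766 mm.
1 mm over 1 m² is 1 L, so volume = 142.9766 × 305.9 = 43736.542 L ≈ 43740 L.

43740 litres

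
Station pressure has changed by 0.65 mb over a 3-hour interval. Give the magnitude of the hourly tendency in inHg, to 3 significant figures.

0.00640 inHg per hour

0.65 mb / 3 h × 0.02953 inHg/mb = 0.00640 inHg/h.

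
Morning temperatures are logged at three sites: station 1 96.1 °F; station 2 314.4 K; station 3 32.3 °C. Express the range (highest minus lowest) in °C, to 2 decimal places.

station 1: 96.1 °F = 35.611 °C.
station 2: 314.4 K = 41.250 °C.
Spread: 41.250 − 32.300 = 8.950 °C.

8.95 °C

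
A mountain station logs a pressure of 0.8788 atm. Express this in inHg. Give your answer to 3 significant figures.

1 atm = 29.9213 inHg, so 0.8788 × 29.9213 = 26.3 inHg.

26.3 inHg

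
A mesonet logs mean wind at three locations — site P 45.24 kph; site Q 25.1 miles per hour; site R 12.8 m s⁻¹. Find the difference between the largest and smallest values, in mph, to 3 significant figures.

site P: 45.24 km/h = 28.1108 mph.
site R: 12.8 m/s = 28.6328 mph.
Spread: 28.6328 − 25.1000 = 3.53 mph.

3.53 mph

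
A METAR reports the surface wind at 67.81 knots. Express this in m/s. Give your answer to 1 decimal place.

34.9 m/s

1 kt = 0.514444 m/s, so 67.81 × 0.514444 = 34.9 m/s.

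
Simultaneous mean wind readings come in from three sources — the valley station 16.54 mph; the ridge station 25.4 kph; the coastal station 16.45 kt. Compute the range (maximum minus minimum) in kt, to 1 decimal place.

2.7 kt

the valley station: 16.54 mph = 14.373 kt.
the ridge station: 25.4 km/h = 13.715 kt.
Spread: 16.450 − 13.715 = 2.7 kt.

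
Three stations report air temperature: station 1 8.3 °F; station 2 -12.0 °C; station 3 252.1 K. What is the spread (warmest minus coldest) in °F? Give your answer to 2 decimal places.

16.29 °F

station 1: 8.3 °F = -13.167 °C.
station 3: 252.1 K = -21.050 °C.
Spread: (-12.000) − (-21.050) = 9.050 °C = 16.29 °F.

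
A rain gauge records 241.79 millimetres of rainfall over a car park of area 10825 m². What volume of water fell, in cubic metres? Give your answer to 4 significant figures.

2617 cubic metres

1 mm over 1 m² is 1 L, so volume = 241.79 × 10825 = 2617376.8 L = 2617 m³.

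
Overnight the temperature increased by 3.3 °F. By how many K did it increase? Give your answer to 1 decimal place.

A change of 1 °C equals a change of 1.8 °F: ΔK = 3.3 × 0.5556 = 1.8 K.

1.8 K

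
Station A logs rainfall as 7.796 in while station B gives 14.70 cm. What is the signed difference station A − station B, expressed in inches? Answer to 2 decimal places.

2.01 in

station B: 14.70 cm = 5.7874 in.
Difference: 7.7960 − 5.7874 = 2.01 in.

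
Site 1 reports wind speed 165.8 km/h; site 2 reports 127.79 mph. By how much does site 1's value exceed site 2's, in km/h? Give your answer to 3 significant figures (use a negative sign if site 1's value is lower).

site 2: 127.79 mph = 205.658 km/h.
Difference: 165.800 − 205.658 = -39.9 km/h.

-39.9 km/h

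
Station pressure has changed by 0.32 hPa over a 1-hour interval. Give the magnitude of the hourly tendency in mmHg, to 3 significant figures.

0.240 mmHg per hour

0.32 hPa / 1 h × 0.750062 mmHg/hPa = 0.240 mmHg/h.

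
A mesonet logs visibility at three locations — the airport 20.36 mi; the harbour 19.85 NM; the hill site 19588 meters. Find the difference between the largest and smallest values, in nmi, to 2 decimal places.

the airport: 20.36 SM = 17.6924 nmi.
the hill site: 19588 m = 10.5767 nmi.
Spread: 19.8500 − 10.5767 = 9.27 nmi.

9.27 nmi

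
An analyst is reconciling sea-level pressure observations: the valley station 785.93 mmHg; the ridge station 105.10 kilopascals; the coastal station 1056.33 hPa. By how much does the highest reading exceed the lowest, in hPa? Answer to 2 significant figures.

the valley station: 785.93 mmHg = 1047.821 hPa.
the ridge station: 105.10 kPa = 1051.000 hPa.
Spread: 1056.330 − 1047.821 = 8.5 hPa.

8.5 hPa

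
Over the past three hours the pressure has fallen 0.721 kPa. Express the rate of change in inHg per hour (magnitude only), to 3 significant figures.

0.0710 inHg per hour

0.721 kPa / 3 h × 0.2953 inHg/kPa = 0.0710 inHg/h.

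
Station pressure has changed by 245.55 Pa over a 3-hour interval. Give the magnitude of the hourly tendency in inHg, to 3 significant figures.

0.0242 inHg per hour

245.55 Pa / 3 h × 0.0002953 inHg/Pa = 0.0242 inHg/h.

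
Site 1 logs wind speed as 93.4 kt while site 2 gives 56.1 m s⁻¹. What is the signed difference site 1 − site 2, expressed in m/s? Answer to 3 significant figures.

site 1: 93.4 kt = 48.0491 m/s.
Difference: 48.0491 − 56.1000 = -8.05 m/s.

-8.05 m/s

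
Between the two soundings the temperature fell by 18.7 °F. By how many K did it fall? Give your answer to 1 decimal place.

A change of 1 °C equals a change of 1.8 °F: ΔK = 18.7 × 0.5556 = 10.4 K.

10.4 K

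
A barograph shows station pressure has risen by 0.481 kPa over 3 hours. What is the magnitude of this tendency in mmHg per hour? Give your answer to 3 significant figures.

1.20 mmHg per hour

0.481 kPa / 3 h × 7.50062 mmHg/kPa = 1.20 mmHg/h.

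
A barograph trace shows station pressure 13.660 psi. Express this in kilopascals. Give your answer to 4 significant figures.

94.18 kPa

1 psi = 6.89476 kPa, so 13.660 × 6.89476 = 94.18 kPa.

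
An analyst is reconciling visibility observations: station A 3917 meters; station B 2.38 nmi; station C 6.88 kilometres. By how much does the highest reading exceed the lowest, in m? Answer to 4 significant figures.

2963 m

station B: 2.38 nmi = 4407.76 m.
station C: 6.88 km = 6880.00 m.
Spread: 6880.00 − 3917.00 = 2963 m.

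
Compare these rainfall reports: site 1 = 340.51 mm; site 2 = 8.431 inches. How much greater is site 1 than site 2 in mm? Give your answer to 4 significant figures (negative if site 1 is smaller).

126.4 mm

site 2: 8.431 in = 214.147 mm.
Difference: 340.510 − 214.147 = 126.4 mm.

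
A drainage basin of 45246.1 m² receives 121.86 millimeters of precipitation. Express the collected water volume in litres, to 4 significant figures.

5514000 litres

1 mm over 1 m² is 1 L, so volume = 121.86 × 45246.1 = 5513689.7 L ≈ 5514000 L.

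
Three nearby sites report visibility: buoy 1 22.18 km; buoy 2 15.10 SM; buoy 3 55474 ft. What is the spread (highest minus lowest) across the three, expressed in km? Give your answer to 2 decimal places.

7.39 km

buoy 2: 15.10 SM = 24.3011 km.
buoy 3: 55474 ft = 16.9085 km.
Spread: 24.3011 − 16.9085 = 7.39 km.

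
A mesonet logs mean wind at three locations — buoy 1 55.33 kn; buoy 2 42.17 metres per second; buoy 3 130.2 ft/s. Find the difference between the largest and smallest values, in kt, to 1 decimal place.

26.6 kt

buoy 2: 42.17 m/s = 81.972 kt.
buoy 3: 130.2 ft/s = 77.141 kt.
Spread: 81.972 − 55.330 = 26.6 kt.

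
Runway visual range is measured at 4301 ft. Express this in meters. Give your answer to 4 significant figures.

1311 m

1 ft = 0.3048 m, so 4301 × 0.3048 = 1311 m.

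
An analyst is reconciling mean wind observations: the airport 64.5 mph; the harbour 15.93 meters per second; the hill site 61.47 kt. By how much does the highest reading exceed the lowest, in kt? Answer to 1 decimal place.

30.5 kt

the airport: 64.5 mph = 56.049 kt.
the harbour: 15.93 m/s = 30.965 kt.
Spread: 61.470 − 30.965 = 30.5 kt.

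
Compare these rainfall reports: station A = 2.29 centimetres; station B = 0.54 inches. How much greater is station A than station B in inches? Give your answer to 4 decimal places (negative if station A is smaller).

0.3616 in

station A: 2.29 cm = 0.901575 in.
Difference: 0.901575 − 0.540000 = 0.3616 in.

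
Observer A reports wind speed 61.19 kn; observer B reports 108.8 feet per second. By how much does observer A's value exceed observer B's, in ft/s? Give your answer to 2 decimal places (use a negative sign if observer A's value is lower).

observer A: 61.19 kt = 103.2771 ft/s.
Difference: 103.2771 − 108.8000 = -5.52 ft/s.

-5.52 ft/s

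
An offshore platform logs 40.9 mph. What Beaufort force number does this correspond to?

40.9 mph = 18.3 m/s, which is Beaufort 8 (gale, 17.2–20.7 m/s).

Beaufort force 8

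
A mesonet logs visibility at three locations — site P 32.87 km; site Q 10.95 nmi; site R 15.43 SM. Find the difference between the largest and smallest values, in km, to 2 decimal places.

site Q: 10.95 nmi = 20.2794 km.
site R: 15.43 SM = 24.8322 km.
Spread: 32.8700 − 20.2794 = 12.59 km.

12.59 km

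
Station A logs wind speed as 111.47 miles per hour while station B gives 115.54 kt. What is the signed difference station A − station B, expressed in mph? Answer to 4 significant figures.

-21.49 mph

station B: 115.54 kt = 132.9611 mph.
Difference: 111.4700 − 132.9611 = -21.49 mph.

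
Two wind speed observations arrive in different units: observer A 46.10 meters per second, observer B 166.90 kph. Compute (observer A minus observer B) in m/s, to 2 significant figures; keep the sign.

-0.26 m/s

observer B: 166.90 km/h = 46.3611 m/s.
Difference: 46.1000 − 46.3611 = -0.26 m/s.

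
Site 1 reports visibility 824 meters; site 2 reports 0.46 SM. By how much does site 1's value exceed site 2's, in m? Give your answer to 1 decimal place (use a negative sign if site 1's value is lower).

site 2: 0.46 SM = 740.298 m.
Difference: 824.000 − 740.298 = 83.7 m.

83.7 m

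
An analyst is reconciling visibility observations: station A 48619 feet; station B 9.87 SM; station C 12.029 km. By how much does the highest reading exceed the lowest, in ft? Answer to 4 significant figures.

station B: 9.87 SM = 52113.60 ft.
station C: 12.029 km = 39465.22 ft.
Spread: 52113.60 − 39465.22 = 12650 ft.

12650 ft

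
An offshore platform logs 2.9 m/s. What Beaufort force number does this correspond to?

2.9 m/s lies in the Beaufort 2 band (light breeze, 1.6–3.3 m/s).

Beaufort force 2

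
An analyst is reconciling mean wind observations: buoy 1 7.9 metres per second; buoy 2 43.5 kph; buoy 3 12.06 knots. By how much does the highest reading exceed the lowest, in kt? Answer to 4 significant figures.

buoy 1: 7.9 m/s = 15.3564 kt.
buoy 2: 43.5 km/h = 23.4881 kt.
Spread: 23.4881 − 12.0600 = 11.43 kt.

11.43 kt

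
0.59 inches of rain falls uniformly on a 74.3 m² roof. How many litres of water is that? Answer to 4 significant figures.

1113 litres

Depth: 0.59 in × 25.4 = 14.986 mm.
1 mm over 1 m² is 1 L, so volume = 14.986 × 74.3 = 1113.4598 L ≈ 1113 L.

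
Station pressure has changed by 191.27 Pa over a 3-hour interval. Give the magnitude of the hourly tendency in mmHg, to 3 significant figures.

191.27 Pa / 3 h × 0.00750062 mmHg/Pa = 0.478 mmHg/h.

0.478 mmHg per hour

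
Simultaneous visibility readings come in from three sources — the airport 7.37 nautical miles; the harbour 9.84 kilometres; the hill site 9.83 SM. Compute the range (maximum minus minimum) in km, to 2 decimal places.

the airport: 7.37 nmi = 13.6492 km.
the hill site: 9.83 SM = 15.8199 km.
Spread: 15.8199 − 9.8400 = 5.98 km.

5.98 km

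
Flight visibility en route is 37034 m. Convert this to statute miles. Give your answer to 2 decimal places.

23.01 SM

1 m = 0.000621371 SM, so 37034 × 0.000621371 = 23.01 SM.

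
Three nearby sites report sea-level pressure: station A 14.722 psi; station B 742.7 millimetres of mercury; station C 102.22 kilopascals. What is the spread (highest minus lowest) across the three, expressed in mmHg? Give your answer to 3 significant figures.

24.0 mmHg

station A: 14.722 psi = 761.347 mmHg.
station C: 102.22 kPa = 766.713 mmHg.
Spread: 766.713 − 742.700 = 24.0 mmHg.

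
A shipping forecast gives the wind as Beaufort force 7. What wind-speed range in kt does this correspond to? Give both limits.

28 to 33 kt

Beaufort 7 (near gale) spans 28–33 knots.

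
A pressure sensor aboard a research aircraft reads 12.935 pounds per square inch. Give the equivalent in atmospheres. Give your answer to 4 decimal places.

1 psi = 0.068046 atm, so 12.935 × 0.068046 = 0.8802 atm.

0.8802 atm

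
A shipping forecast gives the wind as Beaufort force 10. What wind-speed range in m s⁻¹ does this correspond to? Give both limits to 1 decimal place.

Beaufort 10 (storm) spans 24.5–28.4 m/s.

24.5 to 28.4 m/s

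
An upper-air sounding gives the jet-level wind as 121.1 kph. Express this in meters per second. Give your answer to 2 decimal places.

33.64 m/s

1 km/h = 0.277778 m/s, so 121.1 × 0.277778 = 33.64 m/s.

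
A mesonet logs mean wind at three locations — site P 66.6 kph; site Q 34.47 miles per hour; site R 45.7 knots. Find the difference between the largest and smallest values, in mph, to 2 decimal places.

18.12 mph

site P: 66.6 km/h = 41.3833 mph.
site R: 45.7 kt = 52.5906 mph.
Spread: 52.5906 − 34.4700 = 18.12 mph.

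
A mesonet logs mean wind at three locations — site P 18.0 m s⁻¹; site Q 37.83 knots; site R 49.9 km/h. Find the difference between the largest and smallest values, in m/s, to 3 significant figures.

site Q: 37.83 kt = 19.4614 m/s.
site R: 49.9 km/h = 13.8611 m/s.
Spread: 19.4614 − 13.8611 = 5.60 m/s.

5.60 m/s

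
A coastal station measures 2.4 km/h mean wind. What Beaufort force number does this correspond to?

2.4 km/h = 0.7 m/s, which is Beaufort 1 (light air, 0.3–1.5 m/s).

Beaufort force 1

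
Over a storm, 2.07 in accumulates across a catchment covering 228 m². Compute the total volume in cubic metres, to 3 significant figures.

Depth: 2.07 in × 25.4 = 52.578 mm.
1 mm over 1 m² is 1 L, so volume = 52.578 × 228 = 11987.784 L = 12.0 m³.

12.0 cubic metres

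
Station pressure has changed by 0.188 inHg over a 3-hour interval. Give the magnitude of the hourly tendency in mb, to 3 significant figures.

2.12 mb per hour

0.188 inHg / 3 h × 33.8639 mb/inHg = 2.12 mb/h.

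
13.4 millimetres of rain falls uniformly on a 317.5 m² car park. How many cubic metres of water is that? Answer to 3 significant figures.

1 mm over 1 m² is 1 L, so volume = 13.4 × 317.5 = 4254.5 L = 4.25 m³.

4.25 cubic metres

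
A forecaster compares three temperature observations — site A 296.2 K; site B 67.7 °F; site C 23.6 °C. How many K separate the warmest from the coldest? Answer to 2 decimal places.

site A: 296.2 K = 23.050 °C.
site B: 67.7 °F = 19.833 °C.
Spread: 23.600 − 19.833 = 3.767 °C.

3.77 K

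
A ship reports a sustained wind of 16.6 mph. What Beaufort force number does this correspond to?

16.6 mph = 7.4 m/s, which is Beaufort 4 (moderate breeze, 5.5–7.9 m/s).

Beaufort force 4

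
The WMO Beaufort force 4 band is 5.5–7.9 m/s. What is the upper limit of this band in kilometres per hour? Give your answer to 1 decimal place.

28.4 km/h

5.5–7.9 m/s × 3.6 = 19.8–28.4 km/h.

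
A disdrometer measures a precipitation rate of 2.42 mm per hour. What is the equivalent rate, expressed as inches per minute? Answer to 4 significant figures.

0.001588 in/minute

2.42 mm/hour × 0.0393701 in/mm × 0.0166667 hour/minute = 0.001588 in/minute.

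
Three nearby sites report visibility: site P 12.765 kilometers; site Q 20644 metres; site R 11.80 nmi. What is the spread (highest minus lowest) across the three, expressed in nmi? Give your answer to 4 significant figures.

4.907 nmi

site P: 12.765 km = 6.89255 nmi.
site Q: 20644 m = 11.14687 nmi.
Spread: 11.80000 − 6.89255 = 4.907 nmi.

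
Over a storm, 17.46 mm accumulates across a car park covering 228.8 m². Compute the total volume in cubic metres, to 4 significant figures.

1 mm over 1 m² is 1 L, so volume = 17.46 × 228.8 = 3994.848 L = 3.995 m³.

3.995 cubic metres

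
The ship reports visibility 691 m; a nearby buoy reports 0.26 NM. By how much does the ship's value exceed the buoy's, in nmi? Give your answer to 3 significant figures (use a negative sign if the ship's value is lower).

the ship: 691 m = 0.37311 nmi.
Difference: 0.37311 − 0.26000 = 0.113 nmi.

0.113 nmi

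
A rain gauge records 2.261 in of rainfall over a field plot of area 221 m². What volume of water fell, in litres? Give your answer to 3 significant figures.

Depth: 2.261 in × 25.4 = 57.4294 mm.
1 mm over 1 m² is 1 L, so volume = 57.4294 × 221 = 12691.897 L ≈ 12700 L.

12700 litres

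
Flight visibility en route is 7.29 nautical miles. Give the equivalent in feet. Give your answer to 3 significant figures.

44300 ft

1 nmi = 6076.12 ft, so 7.29 × 6076.12 = 44300 ft.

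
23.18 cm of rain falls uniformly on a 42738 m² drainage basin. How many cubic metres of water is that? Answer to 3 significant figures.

9910 cubic metres

Depth: 23.18 cm × 10 = 231.8 mm.
1 mm over 1 m² is 1 L, so volume = 231.8 × 42738 = 9906668.4 L = 9910 m³.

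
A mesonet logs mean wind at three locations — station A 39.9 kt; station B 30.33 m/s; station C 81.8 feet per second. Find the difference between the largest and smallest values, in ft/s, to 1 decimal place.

32.2 ft/s

station A: 39.9 kt = 67.344 ft/s.
station B: 30.33 m/s = 99.508 ft/s.
Spread: 99.508 − 67.344 = 32.2 ft/s.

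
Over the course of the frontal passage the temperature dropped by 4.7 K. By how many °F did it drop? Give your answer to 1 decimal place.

For a temperature change the 32° offset cancels: Δ°F = 4.7 × 1.8 = 8.5 °F.

8.5 °F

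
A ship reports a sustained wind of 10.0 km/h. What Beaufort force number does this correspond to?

Beaufort force 2

10.0 km/h = 2.8 m/s, which is Beaufort 2 (light breeze, 1.6–3.3 m/s).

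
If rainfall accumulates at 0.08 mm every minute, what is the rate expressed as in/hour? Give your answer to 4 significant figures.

0.08 mm/minute × 0.0393701 in/mm × 60 minute/hour = 0.1890 in/hour.

0.1890 in/hour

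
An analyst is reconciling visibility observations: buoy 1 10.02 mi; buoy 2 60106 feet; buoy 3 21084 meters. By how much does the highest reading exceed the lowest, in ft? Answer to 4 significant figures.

buoy 1: 10.02 SM = 52905.60 ft.
buoy 3: 21084 m = 69173.23 ft.
Spread: 69173.23 − 52905.60 = 16270 ft.

16270 ft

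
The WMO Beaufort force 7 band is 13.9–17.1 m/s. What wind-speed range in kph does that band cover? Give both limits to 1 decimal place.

13.9–17.1 m/s × 3.6 = 50.0–61.6 km/h.

50.0 to 61.6 km/h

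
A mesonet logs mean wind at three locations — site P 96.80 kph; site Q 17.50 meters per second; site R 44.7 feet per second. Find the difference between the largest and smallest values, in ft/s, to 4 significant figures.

43.52 ft/s

site P: 96.80 km/h = 88.2181 ft/s.
site Q: 17.50 m/s = 57.4147 ft/s.
Spread: 88.2181 − 44.7000 = 43.52 ft/s.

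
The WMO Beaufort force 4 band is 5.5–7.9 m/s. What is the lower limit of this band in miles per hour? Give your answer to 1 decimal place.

5.5–7.9 m/s × 2.237 = 12.3–17.7 mph.

12.3 mph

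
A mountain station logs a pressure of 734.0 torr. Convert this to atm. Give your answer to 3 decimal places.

1 mmHg = 0.00131579 atm, so 734.0 × 0.00131579 = 0.966 atm.

0.966 atm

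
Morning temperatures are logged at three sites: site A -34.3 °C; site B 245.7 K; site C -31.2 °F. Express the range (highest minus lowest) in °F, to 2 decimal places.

13.79 °F

site B: 245.7 K = -27.450 °C.
site C: -31.2 °F = -35.111 °C.
Spread: (-27.450) − (-35.111) = 7.661 °C = 13.79 °F.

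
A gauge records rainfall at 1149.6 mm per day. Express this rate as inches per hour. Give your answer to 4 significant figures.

1.886 in/hour

1149.6 mm/day × 0.0393701 in/mm × 0.0416667 day/hour = 1.886 in/hour.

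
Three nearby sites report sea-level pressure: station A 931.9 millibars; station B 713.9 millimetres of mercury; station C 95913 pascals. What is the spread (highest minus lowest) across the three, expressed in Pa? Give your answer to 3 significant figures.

2720 Pa

station A: 931.9 mb = 93190.00 Pa.
station B: 713.9 mmHg = 95178.85 Pa.
Spread: 95913.00 − 93190.00 = 2720 Pa.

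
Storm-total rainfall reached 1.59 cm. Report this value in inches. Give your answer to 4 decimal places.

1 cm = 0.393701 in, so 1.59 × 0.393701 = 0.6260 in.

0.6260 in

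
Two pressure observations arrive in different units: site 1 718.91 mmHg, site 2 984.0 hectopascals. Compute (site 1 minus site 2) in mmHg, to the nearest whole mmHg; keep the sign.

-19 mmHg

site 2: 984.0 hPa = 738.06 mmHg.
Difference: 718.91 − 738.06 = -19 mmHg.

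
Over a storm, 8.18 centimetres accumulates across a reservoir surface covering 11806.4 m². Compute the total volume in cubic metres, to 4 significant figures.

965.8 cubic metres

Depth: 8.18 cm × 10 = 81.8 mm.
1 mm over 1 m² is 1 L, so volume = 81.8 × 11806.4 = 965763.52 L = 965.8 m³.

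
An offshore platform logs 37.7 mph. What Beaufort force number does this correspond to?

37.7 mph = 16.9 m/s, which is Beaufort 7 (near gale, 13.9–17.1 m/s).

Beaufort force 7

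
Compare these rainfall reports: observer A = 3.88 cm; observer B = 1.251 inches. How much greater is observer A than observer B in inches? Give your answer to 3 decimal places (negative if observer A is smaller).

0.277 in

observer A: 3.88 cm = 1.52756 in.
Difference: 1.52756 − 1.25100 = 0.277 in.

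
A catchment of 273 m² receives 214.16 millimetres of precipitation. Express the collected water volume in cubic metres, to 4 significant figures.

58.47 cubic metres

1 mm over 1 m² is 1 L, so volume = 214.16 × 273 = 58465.68 L = 58.47 m³.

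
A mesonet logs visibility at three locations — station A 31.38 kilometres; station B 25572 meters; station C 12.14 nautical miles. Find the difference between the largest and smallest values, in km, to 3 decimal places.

8.897 km

station B: 25572 m = 25.57200 km.
station C: 12.14 nmi = 22.48328 km.
Spread: 31.38000 − 22.48328 = 8.897 km.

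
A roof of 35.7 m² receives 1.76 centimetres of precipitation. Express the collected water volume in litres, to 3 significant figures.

Depth: 1.76 cm × 10 = 17.6 mm.
1 mm over 1 m² is 1 L, so volume = 17.6 × 35.7 = 628.32 L ≈ 628 L.

628 litres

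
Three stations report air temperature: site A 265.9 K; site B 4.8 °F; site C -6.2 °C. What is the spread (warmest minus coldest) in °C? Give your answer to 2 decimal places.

site A: 265.9 K = -7.250 °C.
site B: 4.8 °F = -15.111 °C.
Spread: (-6.200) − (-15.111) = 8.911 °C.

8.91 °C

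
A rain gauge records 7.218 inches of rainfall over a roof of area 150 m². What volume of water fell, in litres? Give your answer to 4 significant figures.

27500 litres

Depth: 7.218 in × 25.4 = 183.3372 mm.
1 mm over 1 m² is 1 L, so volume = 183.3372 × 150 = 27500.58 L ≈ 27500 L.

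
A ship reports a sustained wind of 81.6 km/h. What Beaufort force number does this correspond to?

81.6 km/h = 22.7 m/s, which is Beaufort 9 (strong gale, 20.8–24.4 m/s).

Beaufort force 9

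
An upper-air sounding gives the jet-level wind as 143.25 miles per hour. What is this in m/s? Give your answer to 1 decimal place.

64.0 m/s

1 mph = 0.44704 m/s, so 143.25 × 0.44704 = 64.0 m/s.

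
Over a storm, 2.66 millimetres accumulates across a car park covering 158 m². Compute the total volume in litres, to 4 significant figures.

420.3 litres

1 mm over 1 m² is 1 L, so volume = 2.66 × 158 = 420.28 L ≈ 420.3 L.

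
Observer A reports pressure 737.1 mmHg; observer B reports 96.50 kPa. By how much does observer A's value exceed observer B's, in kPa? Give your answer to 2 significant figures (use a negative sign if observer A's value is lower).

1.8 kPa

observer A: 737.1 mmHg = 98.272 kPa.
Difference: 98.272 − 96.500 = 1.8 kPa.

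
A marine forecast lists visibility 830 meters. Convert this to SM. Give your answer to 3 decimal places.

0.516 SM

1 m = 0.000621371 SM, so 830 × 0.000621371 = 0.516 SM.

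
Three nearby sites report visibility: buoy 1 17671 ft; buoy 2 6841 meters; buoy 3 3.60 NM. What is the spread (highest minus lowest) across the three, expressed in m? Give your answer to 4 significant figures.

buoy 1: 17671 ft = 5386.12 m.
buoy 3: 3.60 nmi = 6667.20 m.
Spread: 6841.00 − 5386.12 = 1455 m.

1455 m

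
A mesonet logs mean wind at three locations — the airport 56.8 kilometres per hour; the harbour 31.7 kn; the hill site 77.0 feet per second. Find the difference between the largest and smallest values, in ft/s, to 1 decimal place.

25.2 ft/s

the airport: 56.8 km/h = 51.764 ft/s.
the harbour: 31.7 kt = 53.504 ft/s.
Spread: 77.000 − 51.764 = 25.2 ft/s.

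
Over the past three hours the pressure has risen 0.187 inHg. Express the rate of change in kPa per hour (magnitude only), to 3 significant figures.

0.187 inHg / 3 h × 3.38639 kPa/inHg = 0.211 kPa/h.

0.211 kPa per hour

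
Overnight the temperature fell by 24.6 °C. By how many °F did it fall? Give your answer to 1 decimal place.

Converting a difference, only the 9/5 scale factor applies: Δ°F = 24.6 × 1.8 = 44.3 °F.

44.3 °F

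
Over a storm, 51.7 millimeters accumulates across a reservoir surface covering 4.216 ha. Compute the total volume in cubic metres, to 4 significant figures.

Area: 4.216 ha = 42160 m².
1 mm over 1 m² is 1 L, so volume = 51.7 × 42160 = 2179672 L = 2180 m³.

2180 cubic metres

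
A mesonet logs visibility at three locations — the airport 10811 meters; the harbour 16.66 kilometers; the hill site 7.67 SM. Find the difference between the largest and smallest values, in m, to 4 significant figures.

the harbour: 16.66 km = 16660.00 m.
the hill site: 7.67 SM = 12343.67 m.
Spread: 16660.00 − 10811.00 = 5849 m.

5849 m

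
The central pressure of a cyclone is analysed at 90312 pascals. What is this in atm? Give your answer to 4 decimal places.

0.8913 atm

1 Pa = 9.86923e-06 atm, so 90312 × 9.86923e-06 = 0.8913 atm.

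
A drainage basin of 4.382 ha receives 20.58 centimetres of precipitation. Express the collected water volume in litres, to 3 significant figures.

Depth: 20.58 cm × 10 = 205.8 mm.
Area: 4.382 ha = 43820 m².
1 mm over 1 m² is 1 L, so volume = 205.8 × 43820 = 9018156 L ≈ 9020000 L.

9020000 litres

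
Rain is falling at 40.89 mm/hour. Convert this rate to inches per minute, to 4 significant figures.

0.02683 in/minute

40.89 mm/hour × 0.0393701 in/mm × 0.0166667 hour/minute = 0.02683 in/minute.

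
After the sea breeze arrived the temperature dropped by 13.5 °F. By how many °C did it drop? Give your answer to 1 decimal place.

For a temperature change the 32° offset cancels: Δ°C = 13.5 × 0.5556 = 7.5 °C.

7.5 °C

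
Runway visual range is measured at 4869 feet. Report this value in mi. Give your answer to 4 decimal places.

0.9222 SM

1 ft = 0.000189394 SM, so 4869 × 0.000189394 = 0.9222 SM.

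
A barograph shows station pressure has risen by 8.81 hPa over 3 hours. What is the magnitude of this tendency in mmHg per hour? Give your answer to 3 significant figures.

2.20 mmHg per hour

8.81 hPa / 3 h × 0.750062 mmHg/hPa = 2.20 mmHg/h.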